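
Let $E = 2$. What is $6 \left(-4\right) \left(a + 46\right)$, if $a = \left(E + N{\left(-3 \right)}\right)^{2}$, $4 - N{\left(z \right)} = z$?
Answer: $-3048$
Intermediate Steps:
$N{\left(z \right)} = 4 - z$
$a = 81$ ($a = \left(2 + \left(4 - -3\right)\right)^{2} = \left(2 + \left(4 + 3\right)\right)^{2} = \left(2 + 7\right)^{2} = 9^{2} = 81$)
$6 \left(-4\right) \left(a + 46\right) = 6 \left(-4\right) \left(81 + 46\right) = \left(-24\right) 127 = -3048$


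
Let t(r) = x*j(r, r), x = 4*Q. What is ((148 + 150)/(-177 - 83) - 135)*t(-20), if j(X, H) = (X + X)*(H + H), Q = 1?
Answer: -11327360/13 ≈ -8.7134e+5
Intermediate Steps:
j(X, H) = 4*H*X (j(X, H) = (2*X)*(2*H) = 4*H*X)
x = 4 (x = 4*1 = 4)
t(r) = 16*r**2 (t(r) = 4*(4*r*r) = 4*(4*r**2) = 16*r**2)
((148 + 150)/(-177 - 83) - 135)*t(-20) = ((148 + 150)/(-177 - 83) - 135)*(16*(-20)**2) = (298/(-260) - 135)*(16*400) = (298*(-1/260) - 135)*6400 = (-149/130 - 135)*6400 = -17699/130*6400 = -11327360/13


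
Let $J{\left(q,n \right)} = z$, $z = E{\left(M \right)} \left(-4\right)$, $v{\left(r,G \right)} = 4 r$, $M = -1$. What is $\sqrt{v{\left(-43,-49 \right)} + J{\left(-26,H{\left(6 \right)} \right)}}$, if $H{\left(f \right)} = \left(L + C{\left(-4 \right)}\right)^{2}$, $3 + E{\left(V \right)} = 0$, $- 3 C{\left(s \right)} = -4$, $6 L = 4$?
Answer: $4 i \sqrt{10} \approx 12.649 i$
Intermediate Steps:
$L = \frac{2}{3}$ ($L = \frac{1}{6} \cdot 4 = \frac{2}{3} \approx 0.66667$)
$C{\left(s \right)} = \frac{4}{3}$ ($C{\left(s \right)} = \left(- \frac{1}{3}\right) \left(-4\right) = \frac{4}{3}$)
$E{\left(V \right)} = -3$ ($E{\left(V \right)} = -3 + 0 = -3$)
$H{\left(f \right)} = 4$ ($H{\left(f \right)} = \left(\frac{2}{3} + \frac{4}{3}\right)^{2} = 2^{2} = 4$)
$z = 12$ ($z = \left(-3\right) \left(-4\right) = 12$)
$J{\left(q,n \right)} = 12$
$\sqrt{v{\left(-43,-49 \right)} + J{\left(-26,H{\left(6 \right)} \right)}} = \sqrt{4 \left(-43\right) + 12} = \sqrt{-172 + 12} = \sqrt{-160} = 4 i \sqrt{10}$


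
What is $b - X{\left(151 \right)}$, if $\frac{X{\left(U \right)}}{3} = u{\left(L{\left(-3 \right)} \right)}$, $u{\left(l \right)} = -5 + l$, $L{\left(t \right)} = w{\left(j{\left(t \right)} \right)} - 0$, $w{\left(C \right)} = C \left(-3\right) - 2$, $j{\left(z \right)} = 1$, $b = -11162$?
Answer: $-11132$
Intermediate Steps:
$w{\left(C \right)} = -2 - 3 C$ ($w{\left(C \right)} = - 3 C - 2 = -2 - 3 C$)
$L{\left(t \right)} = -5$ ($L{\left(t \right)} = \left(-2 - 3\right) - 0 = \left(-2 - 3\right) + 0 = -5 + 0 = -5$)
$X{\left(U \right)} = -30$ ($X{\left(U \right)} = 3 \left(-5 - 5\right) = 3 \left(-10\right) = -30$)
$b - X{\left(151 \right)} = -11162 - -30 = -11162 + 30 = -11132$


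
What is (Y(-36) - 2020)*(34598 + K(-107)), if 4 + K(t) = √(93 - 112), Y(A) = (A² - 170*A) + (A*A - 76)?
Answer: 228873904 + 6616*I*√19 ≈ 2.2887e+8 + 28838.0*I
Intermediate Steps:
Y(A) = -76 - 170*A + 2*A² (Y(A) = (A² - 170*A) + (A² - 76) = (A² - 170*A) + (-76 + A²) = -76 - 170*A + 2*A²)
K(t) = -4 + I*√19 (K(t) = -4 + √(93 - 112) = -4 + √(-19) = -4 + I*√19)
(Y(-36) - 2020)*(34598 + K(-107)) = ((-76 - 170*(-36) + 2*(-36)²) - 2020)*(34598 + (-4 + I*√19)) = ((-76 + 6120 + 2*1296) - 2020)*(34594 + I*√19) = ((-76 + 6120 + 2592) - 2020)*(34594 + I*√19) = (8636 - 2020)*(34594 + I*√19) = 6616*(34594 + I*√19) = 228873904 + 6616*I*√19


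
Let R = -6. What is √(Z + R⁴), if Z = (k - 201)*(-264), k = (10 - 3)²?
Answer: 4*√2589 ≈ 203.53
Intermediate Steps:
k = 49 (k = 7² = 49)
Z = 40128 (Z = (49 - 201)*(-264) = -152*(-264) = 40128)
√(Z + R⁴) = √(40128 + (-6)⁴) = √(40128 + 1296) = √41424 = 4*√2589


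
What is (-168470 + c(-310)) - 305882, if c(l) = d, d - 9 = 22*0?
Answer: -474343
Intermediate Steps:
d = 9 (d = 9 + 22*0 = 9 + 0 = 9)
c(l) = 9
(-168470 + c(-310)) - 305882 = (-168470 + 9) - 305882 = -168461 - 305882 = -474343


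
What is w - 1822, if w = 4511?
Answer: 2689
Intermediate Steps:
w - 1822 = 4511 - 1822 = 2689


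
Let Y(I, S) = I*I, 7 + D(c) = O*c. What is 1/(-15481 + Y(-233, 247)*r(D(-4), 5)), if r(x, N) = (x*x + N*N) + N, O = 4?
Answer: 1/30332070 ≈ 3.2968e-8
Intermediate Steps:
D(c) = -7 + 4*c
Y(I, S) = I**2
r(x, N) = N + N**2 + x**2 (r(x, N) = (x**2 + N**2) + N = (N**2 + x**2) + N = N + N**2 + x**2)
1/(-15481 + Y(-233, 247)*r(D(-4), 5)) = 1/(-15481 + (-233)**2*(5 + 5**2 + (-7 + 4*(-4))**2)) = 1/(-15481 + 54289*(5 + 25 + (-7 - 16)**2)) = 1/(-15481 + 54289*(5 + 25 + (-23)**2)) = 1/(-15481 + 54289*(5 + 25 + 529)) = 1/(-15481 + 54289*559) = 1/(-15481 + 30347551) = 1/30332070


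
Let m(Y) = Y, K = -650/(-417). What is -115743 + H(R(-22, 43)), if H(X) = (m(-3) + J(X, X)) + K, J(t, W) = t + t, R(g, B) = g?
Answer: -48283780/417 ≈ -1.1579e+5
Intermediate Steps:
K = 650/417 (K = -650*(-1/417) = 650/417 ≈ 1.5588)
J(t, W) = 2*t
H(X) = -601/417 + 2*X (H(X) = (-3 + 2*X) + 650/417 = -601/417 + 2*X)
-115743 + H(R(-22, 43)) = -115743 + (-601/417 + 2*(-22)) = -115743 + (-601/417 - 44) = -115743 - 18949/417 = -48283780/417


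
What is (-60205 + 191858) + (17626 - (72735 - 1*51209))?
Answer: 127753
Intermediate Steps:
(-60205 + 191858) + (17626 - (72735 - 1*51209)) = 131653 + (17626 - (72735 - 51209)) = 131653 + (17626 - 1*21526) = 131653 + (17626 - 21526) = 131653 - 3900 = 127753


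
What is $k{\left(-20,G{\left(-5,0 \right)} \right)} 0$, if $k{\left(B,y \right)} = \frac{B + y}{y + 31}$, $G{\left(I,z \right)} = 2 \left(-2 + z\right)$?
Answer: $0$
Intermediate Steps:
$G{\left(I,z \right)} = -4 + 2 z$
$k{\left(B,y \right)} = \frac{B + y}{31 + y}$
$k{\left(-20,G{\left(-5,0 \right)} \right)} 0 = \frac{-20 + \left(-4 + 2 \cdot 0\right)}{31 + \left(-4 + 2 \cdot 0\right)} 0 = \frac{-20 + \left(-4 + 0\right)}{31 + \left(-4 + 0\right)} 0 = \frac{-20 - 4}{31 - 4} \cdot 0 = \frac{1}{27} \left(-24\right) 0 = \left(- \frac{8}{9}\right) 0 = 0$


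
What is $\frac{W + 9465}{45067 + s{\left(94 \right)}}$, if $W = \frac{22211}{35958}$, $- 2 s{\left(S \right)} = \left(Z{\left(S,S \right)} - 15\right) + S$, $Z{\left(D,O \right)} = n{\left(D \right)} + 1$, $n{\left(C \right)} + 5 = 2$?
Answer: $\frac{340364681}{1619134803} \approx 0.21021$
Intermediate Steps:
$n{\left(C \right)} = -3$ ($n{\left(C \right)} = -5 + 2 = -3$)
$Z{\left(D,O \right)} = -2$ ($Z{\left(D,O \right)} = -3 + 1 = -2$)
$s{\left(S \right)} = \frac{17}{2} - \frac{S}{2}$ ($s{\left(S \right)} = - \frac{\left(-2 - 15\right) + S}{2} = - \frac{-17 + S}{2} = \frac{17}{2} - \frac{S}{2}$)
$W = \frac{22211}{35958}$ ($W = 22211 \cdot \frac{1}{35958} = \frac{22211}{35958} \approx 0.61769$)
$\frac{W + 9465}{45067 + s{\left(94 \right)}} = \frac{\frac{22211}{35958} + 9465}{45067 + \left(\frac{17}{2} - 47\right)} = \frac{340364681}{35958 \left(45067 + \left(\frac{17}{2} - 47\right)\right)} = \frac{340364681}{35958 \left(45067 - \frac{77}{2}\right)} = \frac{340364681}{35958 \cdot \frac{90057}{2}} = \frac{340364681}{35958} \cdot \frac{2}{90057} = \frac{340364681}{1619134803}$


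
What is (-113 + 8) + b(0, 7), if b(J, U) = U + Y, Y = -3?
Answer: -101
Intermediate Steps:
b(J, U) = -3 + U (b(J, U) = U - 3 = -3 + U)
(-113 + 8) + b(0, 7) = (-113 + 8) + (-3 + 7) = -105 + 4 = -101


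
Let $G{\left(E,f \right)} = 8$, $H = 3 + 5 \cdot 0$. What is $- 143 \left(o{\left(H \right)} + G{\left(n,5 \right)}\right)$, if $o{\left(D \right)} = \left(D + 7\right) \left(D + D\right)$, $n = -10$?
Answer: $-9724$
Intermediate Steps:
$H = 3$ ($H = 3 + 0 = 3$)
$o{\left(D \right)} = 2 D \left(7 + D\right)$ ($o{\left(D \right)} = \left(7 + D\right) 2 D = 2 D \left(7 + D\right)$)
$- 143 \left(o{\left(H \right)} + G{\left(n,5 \right)}\right) = - 143 \left(2 \cdot 3 \left(7 + 3\right) + 8\right) = - 143 \left(2 \cdot 3 \cdot 10 + 8\right) = - 143 \left(60 + 8\right) = \left(-143\right) 68 = -9724$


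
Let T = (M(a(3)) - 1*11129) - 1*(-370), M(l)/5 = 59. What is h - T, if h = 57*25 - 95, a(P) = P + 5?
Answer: 11794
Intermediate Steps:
a(P) = 5 + P
M(l) = 295 (M(l) = 5*59 = 295)
h = 1330 (h = 1425 - 95 = 1330)
T = -10464 (T = (295 - 1*11129) - 1*(-370) = (295 - 11129) + 370 = -10834 + 370 = -10464)
h - T = 1330 - 1*(-10464) = 1330 + 10464 = 11794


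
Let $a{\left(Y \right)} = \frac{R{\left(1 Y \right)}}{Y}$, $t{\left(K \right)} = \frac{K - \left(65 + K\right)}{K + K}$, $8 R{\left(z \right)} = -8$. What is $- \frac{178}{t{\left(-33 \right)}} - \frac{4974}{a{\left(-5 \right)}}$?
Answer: $- \frac{1628298}{65} \approx -25051.0$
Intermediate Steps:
$R{\left(z \right)} = -1$ ($R{\left(z \right)} = \frac{1}{8} \left(-8\right) = -1$)
$t{\left(K \right)} = - \frac{65}{2 K}$
$a{\left(Y \right)} = - \frac{1}{Y}$
$- \frac{178}{t{\left(-33 \right)}} - \frac{4974}{a{\left(-5 \right)}} = - \frac{178}{\left(- \frac{65}{2}\right) \frac{1}{-33}} - \frac{4974}{\left(-1\right) \frac{1}{-5}} = - \frac{178}{\left(- \frac{65}{2}\right) \left(- \frac{1}{33}\right)} - \frac{4974}{\left(-1\right) \left(- \frac{1}{5}\right)} = - \frac{178}{\frac{65}{66}} - 4974 \frac{1}{\frac{1}{5}} = \left(-178\right) \frac{66}{65} - 24870 = - \frac{11748}{65} - 24870 = - \frac{1628298}{65}$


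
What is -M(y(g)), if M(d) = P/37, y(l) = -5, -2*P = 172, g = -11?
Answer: 86/37 ≈ 2.3243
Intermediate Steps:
P = -86 (P = -½*172 = -86)
M(d) = -86/37
-M(y(g)) = -1*(-86/37) = 86/37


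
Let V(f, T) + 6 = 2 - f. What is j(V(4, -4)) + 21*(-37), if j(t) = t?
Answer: -785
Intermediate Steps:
V(f, T) = -4 - f (V(f, T) = -6 + (2 - f) = -4 - f)
j(V(4, -4)) + 21*(-37) = (-4 - 1*4) + 21*(-37) = (-4 - 4) - 777 = -8 - 777 = -785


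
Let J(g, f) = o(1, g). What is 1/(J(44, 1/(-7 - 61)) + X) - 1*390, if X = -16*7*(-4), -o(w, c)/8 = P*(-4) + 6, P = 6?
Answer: -230879/592 ≈ -390.00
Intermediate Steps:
o(w, c) = 144 (o(w, c) = -8*(6*(-4) + 6) = -8*(-24 + 6) = -8*(-18) = 144)
X = 448 (X = -112*(-4) = 448)
J(g, f) = 144
1/(J(44, 1/(-7 - 61)) + X) - 1*390 = 1/(144 + 448) - 1*390 = 1/592 - 390 = -230879/592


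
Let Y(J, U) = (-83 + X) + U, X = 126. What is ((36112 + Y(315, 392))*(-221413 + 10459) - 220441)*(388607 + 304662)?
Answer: -5345073679586051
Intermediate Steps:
Y(J, U) = 43 + U (Y(J, U) = (-83 + 126) + U = 43 + U)
((36112 + Y(315, 392))*(-221413 + 10459) - 220441)*(388607 + 304662) = ((36112 + (43 + 392))*(-221413 + 10459) - 220441)*(388607 + 304662) = ((36112 + 435)*(-210954) - 220441)*693269 = (36547*(-210954) - 220441)*693269 = (-7709735838 - 220441)*693269 = -7709956279*693269 = -5345073679586051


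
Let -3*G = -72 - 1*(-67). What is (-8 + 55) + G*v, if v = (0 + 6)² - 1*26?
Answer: 191/3 ≈ 63.667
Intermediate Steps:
G = 5/3 (G = -(-72 - 1*(-67))/3 = -(-72 + 67)/3 = -⅓*(-5) = 5/3 ≈ 1.6667)
v = 10 (v = 6² - 26 = 36 - 26 = 10)
(-8 + 55) + G*v = (-8 + 55) + (5/3)*10 = 47 + 50/3 = 191/3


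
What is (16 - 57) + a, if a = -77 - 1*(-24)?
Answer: -94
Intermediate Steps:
a = -53 (a = -77 + 24 = -53)
(16 - 57) + a = (16 - 57) - 53 = -41 - 53 = -94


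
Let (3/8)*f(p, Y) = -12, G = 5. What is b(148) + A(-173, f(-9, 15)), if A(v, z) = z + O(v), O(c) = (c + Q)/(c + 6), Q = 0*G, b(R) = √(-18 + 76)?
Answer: -5171/167 + √58 ≈ -23.348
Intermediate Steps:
f(p, Y) = -32 (f(p, Y) = (8/3)*(-12) = -32)
b(R) = √58
Q = 0 (Q = 0*5 = 0)
O(c) = c/(6 + c) (O(c) = (c + 0)/(c + 6) = c/(6 + c))
A(v, z) = z + v/(6 + v)
b(148) + A(-173, f(-9, 15)) = √58 + (-173 - 32*(6 - 173))/(6 - 173) = √58 + (-173 - 32*(-167))/(-167) = √58 - (-173 + 5344)/167 = √58 - 1/167*5171 = √58 - 5171/167 = -5171/167 + √58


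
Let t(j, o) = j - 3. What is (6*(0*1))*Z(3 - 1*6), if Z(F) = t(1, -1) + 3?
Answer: 0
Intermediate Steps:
t(j, o) = -3 + j
Z(F) = 1 (Z(F) = (-3 + 1) + 3 = -2 + 3 = 1)
(6*(0*1))*Z(3 - 1*6) = (6*(0*1))*1 = (6*0)*1 = 0*1 = 0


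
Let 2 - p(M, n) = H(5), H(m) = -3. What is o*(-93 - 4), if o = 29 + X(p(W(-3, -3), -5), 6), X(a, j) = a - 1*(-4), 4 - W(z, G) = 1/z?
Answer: -3686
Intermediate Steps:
W(z, G) = 4 - 1/z
p(M, n) = 5 (p(M, n) = 2 - 1*(-3) = 2 + 3 = 5)
X(a, j) = 4 + a (X(a, j) = a + 4 = 4 + a)
o = 38 (o = 29 + (4 + 5) = 29 + 9 = 38)
o*(-93 - 4) = 38*(-93 - 4) = 38*(-97) = -3686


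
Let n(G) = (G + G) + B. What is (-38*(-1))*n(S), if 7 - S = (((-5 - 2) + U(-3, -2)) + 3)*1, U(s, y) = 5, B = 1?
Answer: 494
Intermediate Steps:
S = 6 (S = 7 - (((-5 - 2) + 5) + 3) = 7 - ((-7 + 5) + 3) = 7 - (-2 + 3) = 7 - 1 = 6)
n(G) = 1 + 2*G (n(G) = (G + G) + 1 = 2*G + 1 = 1 + 2*G)
(-38*(-1))*n(S) = (-38*(-1))*(1 + 2*6) = 38*(1 + 12) = 38*13 = 494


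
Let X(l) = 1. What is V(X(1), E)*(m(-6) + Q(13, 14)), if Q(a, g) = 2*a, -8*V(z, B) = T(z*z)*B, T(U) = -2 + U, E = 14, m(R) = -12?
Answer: 49/2 ≈ 24.500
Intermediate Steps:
V(z, B) = -B*(-2 + z²)/8 (V(z, B) = -(-2 + z*z)*B/8 = -(-2 + z²)*B/8 = -B*(-2 + z²)/8)
V(X(1), E)*(m(-6) + Q(13, 14)) = ((⅛)*14*(2 - 1*1²))*(-12 + 2*13) = ((⅛)*14*(2 - 1*1))*(-12 + 26) = ((⅛)*14*(2 - 1))*14 = ((⅛)*14*1)*14 = (7/4)*14 = 49/2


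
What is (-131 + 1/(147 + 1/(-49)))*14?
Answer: -6603891/3601 ≈ -1833.9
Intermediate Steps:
(-131 + 1/(147 + 1/(-49)))*14 = (-131 + 1/(147 - 1/49))*14 = (-131 + 1/(7202/49))*14 = (-131 + 49/7202)*14 = -943413/7202*14 = -6603891/3601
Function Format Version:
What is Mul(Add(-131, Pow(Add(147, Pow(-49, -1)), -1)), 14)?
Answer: Rational(-6603891, 3601) ≈ -1833.9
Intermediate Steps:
Mul(Add(-131, Pow(Add(147, Pow(-49, -1)), -1)), 14) = Mul(Add(-131, Pow(Add(147, Rational(-1, 49)), -1)), 14) = Mul(Add(-131, Pow(Rational(7202, 49), -1)), 14) = Mul(Add(-131, Rational(49, 7202)), 14) = Mul(Rational(-943413, 7202), 14) = Rational(-6603891, 3601)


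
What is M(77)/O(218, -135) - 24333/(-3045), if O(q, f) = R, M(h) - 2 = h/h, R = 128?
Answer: 1041253/129920 ≈ 8.0146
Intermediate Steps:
M(h) = 3 (M(h) = 2 + h/h = 2 + 1 = 3)
O(q, f) = 128
M(77)/O(218, -135) - 24333/(-3045) = 3/128 - 24333/(-3045) = 3*(1/128) - 24333*(-1/3045) = 3/128 + 8111/1015 = 1041253/129920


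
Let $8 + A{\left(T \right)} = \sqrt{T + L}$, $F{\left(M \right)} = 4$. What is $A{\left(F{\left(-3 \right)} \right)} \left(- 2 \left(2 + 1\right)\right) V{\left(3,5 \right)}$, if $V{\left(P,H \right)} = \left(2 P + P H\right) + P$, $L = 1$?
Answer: $1152 - 144 \sqrt{5} \approx 830.01$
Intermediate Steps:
$A{\left(T \right)} = -8 + \sqrt{1 + T}$ ($A{\left(T \right)} = -8 + \sqrt{T + 1} = -8 + \sqrt{1 + T}$)
$V{\left(P,H \right)} = 3 P + H P$ ($V{\left(P,H \right)} = \left(2 P + H P\right) + P = 3 P + H P$)
$A{\left(F{\left(-3 \right)} \right)} \left(- 2 \left(2 + 1\right)\right) V{\left(3,5 \right)} = \left(-8 + \sqrt{1 + 4}\right) \left(- 2 \left(2 + 1\right)\right) 3 \left(3 + 5\right) = \left(-8 + \sqrt{5}\right) \left(\left(-2\right) 3\right) 3 \cdot 8 = \left(-8 + \sqrt{5}\right) \left(-6\right) 24 = \left(48 - 6 \sqrt{5}\right) 24 = 1152 - 144 \sqrt{5}$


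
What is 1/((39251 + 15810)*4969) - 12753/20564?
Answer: -3489196663513/5626271513476 ≈ -0.62016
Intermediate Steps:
1/((39251 + 15810)*4969) - 12753/20564 = (1/4969)/55061 - 12753*1/20564 = (1/55061)*(1/4969) - 12753/20564 = 1/273598109 - 12753/20564 = -3489196663513/5626271513476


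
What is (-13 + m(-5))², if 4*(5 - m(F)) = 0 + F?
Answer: 729/16 ≈ 45.563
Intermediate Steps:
m(F) = 5 - F/4 (m(F) = 5 - (0 + F)/4 = 5 - F/4)
(-13 + m(-5))² = (-13 + (5 - ¼*(-5)))² = (-13 + (5 + 5/4))² = (-13 + 25/4)² = (-27/4)² = 729/16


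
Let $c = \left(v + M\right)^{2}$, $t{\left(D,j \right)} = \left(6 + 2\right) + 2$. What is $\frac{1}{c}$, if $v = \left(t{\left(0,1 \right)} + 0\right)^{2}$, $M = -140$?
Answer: $\frac{1}{1600} \approx 0.000625$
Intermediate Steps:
$t{\left(D,j \right)} = 10$ ($t{\left(D,j \right)} = 8 + 2 = 10$)
$v = 100$ ($v = \left(10 + 0\right)^{2} = 10^{2} = 100$)
$c = 1600$ ($c = \left(100 - 140\right)^{2} = \left(-40\right)^{2} = 1600$)
$\frac{1}{c} = \frac{1}{1600}$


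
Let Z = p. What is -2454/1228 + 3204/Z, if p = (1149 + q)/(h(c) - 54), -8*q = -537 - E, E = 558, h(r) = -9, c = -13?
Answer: -12396533/77978 ≈ -158.97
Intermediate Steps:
q = 1095/8 (q = -(-537 - 1*558)/8 = -(-537 - 558)/8 = -⅛*(-1095) = 1095/8 ≈ 136.88)
p = -1143/56 (p = (1149 + 1095/8)/(-9 - 54) = (10287/8)/(-63) = (10287/8)*(-1/63) = -1143/56 ≈ -20.411)
Z = -1143/56 ≈ -20.411
-2454/1228 + 3204/Z = -2454/1228 + 3204/(-1143/56) = -2454*1/1228 + 3204*(-56/1143) = -1227/614 - 19936/127 = -12396533/77978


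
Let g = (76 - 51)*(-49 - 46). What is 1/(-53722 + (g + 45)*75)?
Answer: -1/228472 ≈ -4.3769e-6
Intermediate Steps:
g = -2375 (g = 25*(-95) = -2375)
1/(-53722 + (g + 45)*75) = 1/(-53722 + (-2375 + 45)*75) = 1/(-53722 - 2330*75) = 1/(-53722 - 174750) = 1/(-228472) = -1/228472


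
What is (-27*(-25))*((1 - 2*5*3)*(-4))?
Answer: 78300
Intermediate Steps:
(-27*(-25))*((1 - 2*5*3)*(-4)) = 675*((1 - 10*3)*(-4)) = 675*((1 - 30)*(-4)) = 675*(-29*(-4)) = 675*116 = 78300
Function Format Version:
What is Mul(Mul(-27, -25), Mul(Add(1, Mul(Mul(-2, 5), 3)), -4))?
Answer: 78300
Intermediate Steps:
Mul(Mul(-27, -25), Mul(Add(1, Mul(Mul(-2, 5), 3)), -4)) = Mul(675, Mul(Add(1, Mul(-10, 3)), -4)) = Mul(675, Mul(Add(1, -30), -4)) = Mul(675, Mul(-29, -4)) = Mul(675, 116) = 78300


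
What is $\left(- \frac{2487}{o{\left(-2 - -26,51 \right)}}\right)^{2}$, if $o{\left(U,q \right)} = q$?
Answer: $\frac{687241}{289} \approx 2378.0$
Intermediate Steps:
$\left(- \frac{2487}{o{\left(-2 - -26,51 \right)}}\right)^{2} = \left(- \frac{2487}{51}\right)^{2} = \left(\left(-2487\right) \frac{1}{51}\right)^{2} = \left(- \frac{829}{17}\right)^{2} = \frac{687241}{289}$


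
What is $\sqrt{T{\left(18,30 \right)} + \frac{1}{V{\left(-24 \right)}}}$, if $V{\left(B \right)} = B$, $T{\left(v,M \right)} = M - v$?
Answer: $\frac{\sqrt{1722}}{12} \approx 3.4581$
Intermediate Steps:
$\sqrt{T{\left(18,30 \right)} + \frac{1}{V{\left(-24 \right)}}} = \sqrt{\left(30 - 18\right) + \frac{1}{-24}} = \sqrt{\left(30 - 18\right) - \frac{1}{24}} = \sqrt{12 - \frac{1}{24}} = \sqrt{\frac{287}{24}} = \frac{\sqrt{1722}}{12}$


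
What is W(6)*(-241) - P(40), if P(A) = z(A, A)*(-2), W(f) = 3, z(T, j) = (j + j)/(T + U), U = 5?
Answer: -6475/9 ≈ -719.44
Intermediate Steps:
z(T, j) = 2*j/(5 + T) (z(T, j) = (j + j)/(T + 5) = (2*j)/(5 + T) = 2*j/(5 + T))
P(A) = -4*A/(5 + A) (P(A) = (2*A/(5 + A))*(-2) = -4*A/(5 + A))
W(6)*(-241) - P(40) = 3*(-241) - (-4)*40/(5 + 40) = -723 - (-4)*40/45 = -723 - 1*(-32/9) = -723 + 32/9 = -6475/9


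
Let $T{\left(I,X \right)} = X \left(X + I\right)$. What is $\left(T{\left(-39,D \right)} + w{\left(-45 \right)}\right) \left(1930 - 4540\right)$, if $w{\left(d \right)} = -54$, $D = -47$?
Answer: $-10408680$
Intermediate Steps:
$T{\left(I,X \right)} = X \left(I + X\right)$
$\left(T{\left(-39,D \right)} + w{\left(-45 \right)}\right) \left(1930 - 4540\right) = \left(- 47 \left(-39 - 47\right) - 54\right) \left(1930 - 4540\right) = \left(\left(-47\right) \left(-86\right) - 54\right) \left(-2610\right) = \left(4042 - 54\right) \left(-2610\right) = 3988 \left(-2610\right) = -10408680$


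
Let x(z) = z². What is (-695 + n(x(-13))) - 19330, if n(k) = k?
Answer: -19856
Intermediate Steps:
(-695 + n(x(-13))) - 19330 = (-695 + (-13)²) - 19330 = (-695 + 169) - 19330 = -526 - 19330 = -19856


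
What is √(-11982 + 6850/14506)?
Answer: I*√630300358313/7253 ≈ 109.46*I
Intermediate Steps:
√(-11982 + 6850/14506) = √(-11982 + 6850*(1/14506)) = √(-11982 + 3425/7253) = √(-86902021/7253) = I*√630300358313/7253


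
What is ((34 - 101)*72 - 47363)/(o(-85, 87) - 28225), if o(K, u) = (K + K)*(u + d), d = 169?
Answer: 52187/71745 ≈ 0.72740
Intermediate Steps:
o(K, u) = 2*K*(169 + u) (o(K, u) = (K + K)*(u + 169) = (2*K)*(169 + u) = 2*K*(169 + u))
((34 - 101)*72 - 47363)/(o(-85, 87) - 28225) = ((34 - 101)*72 - 47363)/(2*(-85)*(169 + 87) - 28225) = (-67*72 - 47363)/(2*(-85)*256 - 28225) = (-4824 - 47363)/(-43520 - 28225) = -52187/(-71745) = -52187*(-1/71745) = 52187/71745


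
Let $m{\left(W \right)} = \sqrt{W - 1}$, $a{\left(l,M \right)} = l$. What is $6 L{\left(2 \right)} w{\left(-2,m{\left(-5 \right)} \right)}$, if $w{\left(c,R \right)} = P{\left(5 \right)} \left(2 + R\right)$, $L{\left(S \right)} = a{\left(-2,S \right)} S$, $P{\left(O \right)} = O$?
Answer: $-240 - 120 i \sqrt{6} \approx -240.0 - 293.94 i$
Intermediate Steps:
$m{\left(W \right)} = \sqrt{-1 + W}$
$L{\left(S \right)} = - 2 S$
$w{\left(c,R \right)} = 10 + 5 R$ ($w{\left(c,R \right)} = 5 \left(2 + R\right) = 10 + 5 R$)
$6 L{\left(2 \right)} w{\left(-2,m{\left(-5 \right)} \right)} = 6 \left(\left(-2\right) 2\right) \left(10 + 5 \sqrt{-1 - 5}\right) = 6 \left(-4\right) \left(10 + 5 \sqrt{-6}\right) = - 24 \left(10 + 5 i \sqrt{6}\right) = -240 - 120 i \sqrt{6}$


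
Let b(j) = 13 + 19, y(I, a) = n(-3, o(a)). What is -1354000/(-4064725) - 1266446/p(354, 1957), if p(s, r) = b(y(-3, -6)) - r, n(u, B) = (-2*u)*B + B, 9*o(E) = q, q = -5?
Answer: 29430635242/44711975 ≈ 658.23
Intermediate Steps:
o(E) = -5/9 (o(E) = (1/9)*(-5) = -5/9)
n(u, B) = B - 2*B*u (n(u, B) = -2*B*u + B = B - 2*B*u)
y(I, a) = -35/9 (y(I, a) = -5*(1 - 2*(-3))/9 = -5*(1 + 6)/9 = -5/9*7 = -35/9)
b(j) = 32
p(s, r) = 32 - r
-1354000/(-4064725) - 1266446/p(354, 1957) = -1354000/(-4064725) - 1266446/(32 - 1*1957) = -1354000*(-1/4064725) - 1266446/(32 - 1957) = 54160/162589 - 1266446/(-1925) = 54160/162589 - 1266446*(-1/1925) = 54160/162589 + 1266446/1925 = 29430635242/44711975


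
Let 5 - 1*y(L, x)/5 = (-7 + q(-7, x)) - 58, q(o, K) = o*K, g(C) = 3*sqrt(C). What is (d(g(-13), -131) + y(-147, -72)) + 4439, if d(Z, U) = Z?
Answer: 2269 + 3*I*sqrt(13) ≈ 2269.0 + 10.817*I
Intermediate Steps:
q(o, K) = K*o
y(L, x) = 350 + 35*x (y(L, x) = 25 - 5*((-7 + x*(-7)) - 58) = 25 - 5*((-7 - 7*x) - 58) = 25 - 5*(-65 - 7*x) = 25 + (325 + 35*x) = 350 + 35*x)
(d(g(-13), -131) + y(-147, -72)) + 4439 = (3*sqrt(-13) + (350 + 35*(-72))) + 4439 = (3*(I*sqrt(13)) + (350 - 2520)) + 4439 = (3*I*sqrt(13) - 2170) + 4439 = (-2170 + 3*I*sqrt(13)) + 4439 = 2269 + 3*I*sqrt(13)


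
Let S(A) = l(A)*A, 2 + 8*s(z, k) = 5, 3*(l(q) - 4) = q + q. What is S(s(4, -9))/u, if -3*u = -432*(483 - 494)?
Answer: -17/16896 ≈ -0.0010062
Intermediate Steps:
l(q) = 4 + 2*q/3 (l(q) = 4 + (q + q)/3 = 4 + (2*q)/3 = 4 + 2*q/3)
s(z, k) = 3/8 (s(z, k) = -1/4 + (1/8)*5 = -1/4 + 5/8 = 3/8)
u = -1584 (u = -(-144)*(483 - 494) = -(-144)*(-11) = -1/3*4752 = -1584)
S(A) = A*(4 + 2*A/3) (S(A) = (4 + 2*A/3)*A = A*(4 + 2*A/3))
S(s(4, -9))/u = ((2/3)*(3/8)*(6 + 3/8))/(-1584) = ((2/3)*(3/8)*(51/8))*(-1/1584) = (51/32)*(-1/1584) = -17/16896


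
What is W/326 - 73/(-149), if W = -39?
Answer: 17987/48574 ≈ 0.37030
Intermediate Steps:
W/326 - 73/(-149) = -39/326 - 73/(-149) = -39*1/326 - 73*(-1/149) = -39/326 + 73/149 = 17987/48574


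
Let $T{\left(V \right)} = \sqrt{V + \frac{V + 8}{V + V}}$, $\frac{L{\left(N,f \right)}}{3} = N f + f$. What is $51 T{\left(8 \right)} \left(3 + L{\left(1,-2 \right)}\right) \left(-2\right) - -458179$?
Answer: $460933$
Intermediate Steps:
$L{\left(N,f \right)} = 3 f + 3 N f$ ($L{\left(N,f \right)} = 3 \left(N f + f\right) = 3 \left(f + N f\right) = 3 f + 3 N f$)
$T{\left(V \right)} = \sqrt{V + \frac{8 + V}{2 V}}$
$51 T{\left(8 \right)} \left(3 + L{\left(1,-2 \right)}\right) \left(-2\right) - -458179 = 51 \frac{\sqrt{2 + 4 \cdot 8 + \frac{16}{8}}}{2} \left(3 + 3 \left(-2\right) \left(1 + 1\right)\right) \left(-2\right) - -458179 = 51 \frac{\sqrt{2 + 32 + 16 \cdot \frac{1}{8}}}{2} \left(3 + 3 \left(-2\right) 2\right) \left(-2\right) + 458179 = 51 \frac{\sqrt{2 + 32 + 2}}{2} \left(3 - 12\right) \left(-2\right) + 458179 = 51 \frac{\sqrt{36}}{2} \left(\left(-9\right) \left(-2\right)\right) + 458179 = 51 \cdot \frac{1}{2} \cdot 6 \cdot 18 + 458179 = 51 \cdot 3 \cdot 18 + 458179 = 153 \cdot 18 + 458179 = 2754 + 458179 = 460933$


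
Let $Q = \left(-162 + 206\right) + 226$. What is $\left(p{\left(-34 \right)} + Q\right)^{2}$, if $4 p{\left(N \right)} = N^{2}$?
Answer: $312481$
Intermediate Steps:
$p{\left(N \right)} = \frac{N^{2}}{4}$
$Q = 270$ ($Q = 44 + 226 = 270$)
$\left(p{\left(-34 \right)} + Q\right)^{2} = \left(\frac{\left(-34\right)^{2}}{4} + 270\right)^{2} = \left(\frac{1}{4} \cdot 1156 + 270\right)^{2} = \left(289 + 270\right)^{2} = 559^{2} = 312481$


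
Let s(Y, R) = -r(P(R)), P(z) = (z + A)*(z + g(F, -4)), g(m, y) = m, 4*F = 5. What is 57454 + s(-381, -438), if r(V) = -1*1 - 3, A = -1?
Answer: 57458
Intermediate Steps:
F = 5/4 (F = (¼)*5 = 5/4 ≈ 1.2500)
P(z) = (-1 + z)*(5/4 + z) (P(z) = (z - 1)*(z + 5/4) = (-1 + z)*(5/4 + z))
r(V) = -4 (r(V) = -1 - 3 = -4)
s(Y, R) = 4 (s(Y, R) = -1*(-4) = 4)
57454 + s(-381, -438) = 57454 + 4 = 57458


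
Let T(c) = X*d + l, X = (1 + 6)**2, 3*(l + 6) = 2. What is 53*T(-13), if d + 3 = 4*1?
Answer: 6943/3 ≈ 2314.3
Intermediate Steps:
d = 1 (d = -3 + 4*1 = -3 + 4 = 1)
l = -16/3 (l = -6 + (1/3)*2 = -6 + 2/3 = -16/3 ≈ -5.3333)
X = 49 (X = 7**2 = 49)
T(c) = 131/3 (T(c) = 49*1 - 16/3 = 49 - 16/3 = 131/3)
53*T(-13) = 53*(131/3) = 6943/3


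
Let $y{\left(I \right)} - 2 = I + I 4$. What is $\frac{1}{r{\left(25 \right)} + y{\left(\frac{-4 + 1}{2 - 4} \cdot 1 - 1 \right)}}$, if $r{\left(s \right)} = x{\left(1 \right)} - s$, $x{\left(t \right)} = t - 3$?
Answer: $- \frac{2}{45} \approx -0.044444$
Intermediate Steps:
$x{\left(t \right)} = -3 + t$ ($x{\left(t \right)} = t - 3 = -3 + t$)
$r{\left(s \right)} = -2 - s$ ($r{\left(s \right)} = \left(-3 + 1\right) - s = -2 - s$)
$y{\left(I \right)} = 2 + 5 I$ ($y{\left(I \right)} = 2 + \left(I + I 4\right) = 2 + \left(I + 4 I\right) = 2 + 5 I$)
$\frac{1}{r{\left(25 \right)} + y{\left(\frac{-4 + 1}{2 - 4} \cdot 1 - 1 \right)}} = \frac{1}{\left(-2 - 25\right) + \left(2 + 5 \left(\frac{-4 + 1}{2 - 4} \cdot 1 - 1\right)\right)} = \frac{1}{\left(-2 - 25\right) + \left(2 + 5 \left(- \frac{3}{-2} \cdot 1 - 1\right)\right)} = \frac{1}{-27 + \left(2 + 5 \left(\left(-3\right) \left(- \frac{1}{2}\right) 1 - 1\right)\right)} = \frac{1}{-27 + \left(2 + 5 \left(\frac{3}{2} \cdot 1 - 1\right)\right)} = \frac{1}{-27 + \left(2 + 5 \left(\frac{3}{2} - 1\right)\right)} = \frac{1}{-27 + \left(2 + 5 \cdot \frac{1}{2}\right)} = \frac{1}{-27 + \left(2 + \frac{5}{2}\right)} = \frac{1}{-27 + \frac{9}{2}} = \frac{1}{- \frac{45}{2}} = - \frac{2}{45}$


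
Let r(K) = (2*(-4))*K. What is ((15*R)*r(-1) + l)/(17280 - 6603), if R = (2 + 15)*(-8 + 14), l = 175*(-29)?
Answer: 7165/10677 ≈ 0.67107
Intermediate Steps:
r(K) = -8*K
l = -5075
R = 102 (R = 17*6 = 102)
((15*R)*r(-1) + l)/(17280 - 6603) = ((15*102)*(-8*(-1)) - 5075)/(17280 - 6603) = (1530*8 - 5075)/10677 = (12240 - 5075)*(1/10677) = 7165*(1/10677) = 7165/10677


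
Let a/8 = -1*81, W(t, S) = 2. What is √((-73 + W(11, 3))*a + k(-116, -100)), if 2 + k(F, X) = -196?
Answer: 3*√5090 ≈ 214.03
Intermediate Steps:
a = -648 (a = 8*(-1*81) = 8*(-81) = -648)
k(F, X) = -198 (k(F, X) = -2 - 196 = -198)
√((-73 + W(11, 3))*a + k(-116, -100)) = √((-73 + 2)*(-648) - 198) = √(-71*(-648) - 198) = √(46008 - 198) = √45810 = 3*√5090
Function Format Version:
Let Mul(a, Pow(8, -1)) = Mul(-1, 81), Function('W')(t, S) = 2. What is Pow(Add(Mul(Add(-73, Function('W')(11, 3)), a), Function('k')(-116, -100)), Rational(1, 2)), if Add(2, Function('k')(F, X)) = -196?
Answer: Mul(3, Pow(5090, Rational(1, 2))) ≈ 214.03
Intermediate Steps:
a = -648 (a = Mul(8, Mul(-1, 81)) = Mul(8, -81) = -648)
Function('k')(F, X) = -198 (Function('k')(F, X) = Add(-2, -196) = -198)
Pow(Add(Mul(Add(-73, Function('W')(11, 3)), a), Function('k')(-116, -100)), Rational(1, 2)) = Pow(Add(Mul(Add(-73, 2), -648), -198), Rational(1, 2)) = Pow(Add(Mul(-71, -648), -198), Rational(1, 2)) = Pow(Add(46008, -198), Rational(1, 2)) = Pow(45810, Rational(1, 2)) = Mul(3, Pow(5090, Rational(1, 2)))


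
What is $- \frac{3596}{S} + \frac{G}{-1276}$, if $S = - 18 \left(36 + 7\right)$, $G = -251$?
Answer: $\frac{2391385}{493812} \approx 4.8427$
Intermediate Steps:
$S = -774$ ($S = \left(-18\right) 43 = -774$)
$- \frac{3596}{S} + \frac{G}{-1276} = - \frac{3596}{-774} - \frac{251}{-1276} = \left(-3596\right) \left(- \frac{1}{774}\right) - - \frac{251}{1276} = \frac{1798}{387} + \frac{251}{1276} = \frac{2391385}{493812}$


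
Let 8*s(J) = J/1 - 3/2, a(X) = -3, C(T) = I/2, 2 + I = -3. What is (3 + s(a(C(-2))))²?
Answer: 1521/256 ≈ 5.9414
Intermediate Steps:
I = -5 (I = -2 - 3 = -5)
C(T) = -5/2
s(J) = -3/16 + J/8 (s(J) = (J/1 - 3/2)/8 = (J*1 - 3*½)/8 = (J - 3/2)/8 = (-3/2 + J)/8 = -3/16 + J/8)
(3 + s(a(C(-2))))² = (3 + (-3/16 + (⅛)*(-3)))² = (3 + (-3/16 - 3/8))² = (3 - 9/16)² = (39/16)² = 1521/256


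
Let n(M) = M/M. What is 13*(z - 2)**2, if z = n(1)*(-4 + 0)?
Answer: 468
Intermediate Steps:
n(M) = 1
z = -4 (z = 1*(-4 + 0) = 1*(-4) = -4)
13*(z - 2)**2 = 13*(-4 - 2)**2 = 13*(-6)**2 = 13*36 = 468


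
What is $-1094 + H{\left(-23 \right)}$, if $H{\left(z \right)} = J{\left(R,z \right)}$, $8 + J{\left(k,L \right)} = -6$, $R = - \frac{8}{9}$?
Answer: $-1108$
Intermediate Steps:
$R = - \frac{8}{9}$ ($R = \left(-8\right) \frac{1}{9} = - \frac{8}{9} \approx -0.88889$)
$J{\left(k,L \right)} = -14$ ($J{\left(k,L \right)} = -8 - 6 = -14$)
$H{\left(z \right)} = -14$
$-1094 + H{\left(-23 \right)} = -1094 - 14 = -1108$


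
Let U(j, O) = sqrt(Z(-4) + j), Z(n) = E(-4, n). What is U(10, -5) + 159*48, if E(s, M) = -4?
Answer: 7632 + sqrt(6) ≈ 7634.5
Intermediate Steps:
Z(n) = -4
U(j, O) = sqrt(-4 + j)
U(10, -5) + 159*48 = sqrt(-4 + 10) + 159*48 = sqrt(6) + 7632 = 7632 + sqrt(6)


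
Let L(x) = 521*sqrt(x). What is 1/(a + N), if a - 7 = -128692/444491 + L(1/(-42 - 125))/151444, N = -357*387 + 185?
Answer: -104405334929423449903439681488/14404521072336934795004364759954873 - 15588909610397764244*I*sqrt(167)/14404521072336934795004364759954873 ≈ -7.2481e-6 - 1.3985e-14*I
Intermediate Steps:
N = -137974 (N = -138159 + 185 = -137974)
a = 2982745/444491 + 521*I*sqrt(167)/25291148 (a = 7 + (-128692/444491 + (521*sqrt(1/(-42 - 125)))/151444) = 7 + (-128692*1/444491 + (521*sqrt(1/(-167)))*(1/151444)) = 7 + (-128692/444491 + (521*sqrt(-1/167))*(1/151444)) = 7 + (-128692/444491 + (521*(I*sqrt(167)/167))*(1/151444)) = 7 + (-128692/444491 + (521*I*sqrt(167)/167)*(1/151444)) = 7 + (-128692/444491 + 521*I*sqrt(167)/25291148) = 2982745/444491 + 521*I*sqrt(167)/25291148 ≈ 6.7105 + 0.00026621*I)
1/(a + N) = 1/((2982745/444491 + 521*I*sqrt(167)/25291148) - 137974) = 1/(-61325218489/444491 + 521*I*sqrt(167)/25291148)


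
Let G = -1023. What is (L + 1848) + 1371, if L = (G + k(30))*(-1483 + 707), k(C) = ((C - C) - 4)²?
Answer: 784651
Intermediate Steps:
k(C) = 16 (k(C) = (0 - 4)² = (-4)² = 16)
L = 781432 (L = (-1023 + 16)*(-1483 + 707) = -1007*(-776) = 781432)
(L + 1848) + 1371 = (781432 + 1848) + 1371 = 783280 + 1371 = 784651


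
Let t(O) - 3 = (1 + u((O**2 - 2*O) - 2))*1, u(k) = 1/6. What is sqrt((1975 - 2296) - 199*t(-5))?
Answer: I*sqrt(41406)/6 ≈ 33.914*I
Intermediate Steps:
u(k) = 1/6
t(O) = 25/6 (t(O) = 3 + (1 + 1/6)*1 = 3 + (7/6)*1 = 3 + 7/6 = 25/6)
sqrt((1975 - 2296) - 199*t(-5)) = sqrt((1975 - 2296) - 199*25/6) = sqrt(-321 - 4975/6) = sqrt(-6901/6) = I*sqrt(41406)/6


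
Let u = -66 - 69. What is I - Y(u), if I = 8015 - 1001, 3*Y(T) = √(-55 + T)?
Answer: 7014 - I*√190/3 ≈ 7014.0 - 4.5947*I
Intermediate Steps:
u = -135
Y(T) = √(-55 + T)/3
I = 7014
I - Y(u) = 7014 - √(-55 - 135)/3 = 7014 - √(-190)/3 = 7014 - I*√190/3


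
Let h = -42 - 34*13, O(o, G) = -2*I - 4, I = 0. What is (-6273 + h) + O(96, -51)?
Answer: -6761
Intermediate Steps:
O(o, G) = -4 (O(o, G) = -2*0 - 4 = 0 - 4 = -4)
h = -484 (h = -42 - 442 = -484)
(-6273 + h) + O(96, -51) = (-6273 - 484) - 4 = -6757 - 4 = -6761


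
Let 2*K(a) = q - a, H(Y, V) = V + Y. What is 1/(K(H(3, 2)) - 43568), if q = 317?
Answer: -1/43412 ≈ -2.3035e-5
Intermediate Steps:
K(a) = 317/2 - a/2 (K(a) = (317 - a)/2 = 317/2 - a/2)
1/(K(H(3, 2)) - 43568) = 1/((317/2 - (2 + 3)/2) - 43568) = 1/((317/2 - ½*5) - 43568) = 1/((317/2 - 5/2) - 43568) = 1/(156 - 43568) = 1/(-43412) = -1/43412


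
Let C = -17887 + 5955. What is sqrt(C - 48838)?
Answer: I*sqrt(60770) ≈ 246.52*I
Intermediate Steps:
C = -11932
sqrt(C - 48838) = sqrt(-11932 - 48838) = sqrt(-60770) = I*sqrt(60770)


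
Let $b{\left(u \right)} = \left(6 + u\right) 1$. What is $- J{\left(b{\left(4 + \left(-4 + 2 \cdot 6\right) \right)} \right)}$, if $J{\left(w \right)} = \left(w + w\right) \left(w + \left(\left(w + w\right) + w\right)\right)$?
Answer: $-2592$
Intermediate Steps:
$b{\left(u \right)} = 6 + u$
$J{\left(w \right)} = 8 w^{2}$ ($J{\left(w \right)} = 2 w \left(w + \left(2 w + w\right)\right) = 2 w \left(w + 3 w\right) = 2 w 4 w = 8 w^{2}$)
$- J{\left(b{\left(4 + \left(-4 + 2 \cdot 6\right) \right)} \right)} = - 8 \left(6 + \left(4 + \left(-4 + 2 \cdot 6\right)\right)\right)^{2} = - 8 \left(6 + \left(4 + \left(-4 + 12\right)\right)\right)^{2} = - 8 \left(6 + \left(4 + 8\right)\right)^{2} = - 8 \left(6 + 12\right)^{2} = - 8 \cdot 18^{2} = - 8 \cdot 324 = \left(-1\right) 2592 = -2592$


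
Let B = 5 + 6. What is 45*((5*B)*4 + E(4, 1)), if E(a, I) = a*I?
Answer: 10080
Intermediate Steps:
B = 11
E(a, I) = I*a
45*((5*B)*4 + E(4, 1)) = 45*((5*11)*4 + 1*4) = 45*(55*4 + 4) = 45*(220 + 4) = 45*224 = 10080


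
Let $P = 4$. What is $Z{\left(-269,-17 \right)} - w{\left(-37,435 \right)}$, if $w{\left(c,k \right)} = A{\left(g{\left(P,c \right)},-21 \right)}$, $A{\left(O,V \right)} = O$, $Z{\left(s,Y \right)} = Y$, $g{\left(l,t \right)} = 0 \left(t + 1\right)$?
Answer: $-17$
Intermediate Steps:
$g{\left(l,t \right)} = 0$ ($g{\left(l,t \right)} = 0 \left(1 + t\right) = 0$)
$w{\left(c,k \right)} = 0$
$Z{\left(-269,-17 \right)} - w{\left(-37,435 \right)} = -17 - 0 = -17 + 0 = -17$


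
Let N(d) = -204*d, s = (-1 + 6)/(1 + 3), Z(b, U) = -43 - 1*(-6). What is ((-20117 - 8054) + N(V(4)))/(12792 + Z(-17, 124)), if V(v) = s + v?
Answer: -29242/12755 ≈ -2.2926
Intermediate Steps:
Z(b, U) = -37 (Z(b, U) = -43 + 6 = -37)
s = 5/4 ≈ 1.2500
V(v) = 5/4 + v
((-20117 - 8054) + N(V(4)))/(12792 + Z(-17, 124)) = ((-20117 - 8054) - 204*(5/4 + 4))/(12792 - 37) = (-28171 - 204*21/4)/12755 = (-28171 - 1071)*(1/12755) = -29242*1/12755 = -29242/12755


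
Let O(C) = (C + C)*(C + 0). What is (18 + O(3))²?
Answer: 1296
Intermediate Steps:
O(C) = 2*C² (O(C) = (2*C)*C = 2*C²)
(18 + O(3))² = (18 + 2*3²)² = (18 + 2*9)² = (18 + 18)² = 36² = 1296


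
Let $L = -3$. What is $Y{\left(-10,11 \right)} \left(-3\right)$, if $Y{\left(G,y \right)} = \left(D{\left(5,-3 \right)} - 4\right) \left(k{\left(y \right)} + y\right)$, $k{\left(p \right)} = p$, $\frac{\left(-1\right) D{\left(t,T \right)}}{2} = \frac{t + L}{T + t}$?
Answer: $396$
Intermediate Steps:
$D{\left(t,T \right)} = - \frac{2 \left(-3 + t\right)}{T + t}$ ($D{\left(t,T \right)} = - 2 \frac{t - 3}{T + t} = - 2 \frac{-3 + t}{T + t} = - \frac{2 \left(-3 + t\right)}{T + t}$)
$Y{\left(G,y \right)} = - 12 y$ ($Y{\left(G,y \right)} = \left(\frac{2 \left(3 - 5\right)}{-3 + 5} - 4\right) \left(y + y\right) = \left(\frac{2 \left(3 - 5\right)}{2} - 4\right) 2 y = \left(2 \cdot \frac{1}{2} \left(-2\right) - 4\right) 2 y = \left(-2 - 4\right) 2 y = - 6 \cdot 2 y = - 12 y$)
$Y{\left(-10,11 \right)} \left(-3\right) = \left(-12\right) 11 \left(-3\right) = \left(-132\right) \left(-3\right) = 396$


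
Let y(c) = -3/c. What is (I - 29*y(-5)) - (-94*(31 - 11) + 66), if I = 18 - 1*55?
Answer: 8798/5 ≈ 1759.6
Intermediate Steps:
I = -37 (I = 18 - 55 = -37)
(I - 29*y(-5)) - (-94*(31 - 11) + 66) = (-37 - (-87)/(-5)) - (-94*(31 - 11) + 66) = (-37 - (-87)*(-1)/5) - (-94*20 + 66) = (-37 - 29*⅗) - (-1880 + 66) = (-37 - 87/5) - 1*(-1814) = -272/5 + 1814 = 8798/5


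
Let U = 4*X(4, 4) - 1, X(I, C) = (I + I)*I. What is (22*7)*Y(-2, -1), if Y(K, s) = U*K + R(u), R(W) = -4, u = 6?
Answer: -39732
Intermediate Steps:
X(I, C) = 2*I**2 (X(I, C) = (2*I)*I = 2*I**2)
U = 127 (U = 4*(2*4**2) - 1 = 4*(2*16) - 1 = 4*32 - 1 = 128 - 1 = 127)
Y(K, s) = -4 + 127*K (Y(K, s) = 127*K - 4 = -4 + 127*K)
(22*7)*Y(-2, -1) = (22*7)*(-4 + 127*(-2)) = 154*(-4 - 254) = 154*(-258) = -39732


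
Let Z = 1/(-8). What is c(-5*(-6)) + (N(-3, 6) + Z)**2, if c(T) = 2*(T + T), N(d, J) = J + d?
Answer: 8209/64 ≈ 128.27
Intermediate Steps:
c(T) = 4*T (c(T) = 2*(2*T) = 4*T)
Z = -1/8 ≈ -0.12500
c(-5*(-6)) + (N(-3, 6) + Z)**2 = 4*(-5*(-6)) + ((6 - 3) - 1/8)**2 = 4*30 + (3 - 1/8)**2 = 120 + (23/8)**2 = 120 + 529/64 = 8209/64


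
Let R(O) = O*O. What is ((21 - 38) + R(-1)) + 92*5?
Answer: 444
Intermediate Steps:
R(O) = O**2
((21 - 38) + R(-1)) + 92*5 = ((21 - 38) + (-1)**2) + 92*5 = (-17 + 1) + 460 = -16 + 460 = 444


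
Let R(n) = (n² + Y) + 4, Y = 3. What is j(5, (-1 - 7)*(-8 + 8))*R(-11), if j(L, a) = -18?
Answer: -2304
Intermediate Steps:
R(n) = 7 + n² (R(n) = (n² + 3) + 4 = (3 + n²) + 4 = 7 + n²)
j(5, (-1 - 7)*(-8 + 8))*R(-11) = -18*(7 + (-11)²) = -18*(7 + 121) = -18*128 = -2304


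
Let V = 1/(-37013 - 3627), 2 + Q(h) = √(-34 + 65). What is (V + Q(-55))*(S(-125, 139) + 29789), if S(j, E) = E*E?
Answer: -399170991/4064 + 49110*√31 ≈ 1.7521e+5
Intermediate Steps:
S(j, E) = E²
Q(h) = -2 + √31 (Q(h) = -2 + √(-34 + 65) = -2 + √31)
V = -1/40640 (V = 1/(-40640) = -1/40640 ≈ -2.4606e-5)
(V + Q(-55))*(S(-125, 139) + 29789) = (-1/40640 + (-2 + √31))*(139² + 29789) = (-81281/40640 + √31)*(19321 + 29789) = (-81281/40640 + √31)*49110 = -399170991/4064 + 49110*√31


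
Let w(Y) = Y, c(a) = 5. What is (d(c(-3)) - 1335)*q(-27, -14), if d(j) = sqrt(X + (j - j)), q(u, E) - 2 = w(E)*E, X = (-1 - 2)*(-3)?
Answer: -263736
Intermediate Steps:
X = 9 (X = -3*(-3) = 9)
q(u, E) = 2 + E**2 (q(u, E) = 2 + E*E = 2 + E**2)
d(j) = 3 (d(j) = sqrt(9 + (j - j)) = sqrt(9 + 0) = sqrt(9) = 3)
(d(c(-3)) - 1335)*q(-27, -14) = (3 - 1335)*(2 + (-14)**2) = -1332*(2 + 196) = -1332*198 = -263736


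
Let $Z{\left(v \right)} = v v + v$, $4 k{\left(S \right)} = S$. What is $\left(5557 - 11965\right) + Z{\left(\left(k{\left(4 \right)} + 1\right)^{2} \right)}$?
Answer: $-6388$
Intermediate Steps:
$k{\left(S \right)} = \frac{S}{4}$
$Z{\left(v \right)} = v + v^{2}$ ($Z{\left(v \right)} = v^{2} + v = v + v^{2}$)
$\left(5557 - 11965\right) + Z{\left(\left(k{\left(4 \right)} + 1\right)^{2} \right)} = \left(5557 - 11965\right) + \left(\frac{1}{4} \cdot 4 + 1\right)^{2} \left(1 + \left(\frac{1}{4} \cdot 4 + 1\right)^{2}\right) = -6408 + \left(1 + 1\right)^{2} \left(1 + \left(1 + 1\right)^{2}\right) = -6408 + 2^{2} \left(1 + 2^{2}\right) = -6408 + 4 \left(1 + 4\right) = -6408 + 4 \cdot 5 = -6408 + 20 = -6388$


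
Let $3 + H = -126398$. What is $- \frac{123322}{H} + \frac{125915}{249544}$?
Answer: $\frac{46690047083}{31542611144} \approx 1.4802$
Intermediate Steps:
$H = -126401$ ($H = -3 - 126398 = -126401$)
$- \frac{123322}{H} + \frac{125915}{249544} = - \frac{123322}{-126401} + \frac{125915}{249544} = \left(-123322\right) \left(- \frac{1}{126401}\right) + 125915 \cdot \frac{1}{249544} = \frac{123322}{126401} + \frac{125915}{249544} = \frac{46690047083}{31542611144}$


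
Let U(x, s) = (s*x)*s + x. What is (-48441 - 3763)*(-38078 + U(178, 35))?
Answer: -9404550600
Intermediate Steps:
U(x, s) = x + x*s² (U(x, s) = x*s² + x = x + x*s²)
(-48441 - 3763)*(-38078 + U(178, 35)) = (-48441 - 3763)*(-38078 + 178*(1 + 35²)) = -52204*(-38078 + 178*(1 + 1225)) = -52204*(-38078 + 178*1226) = -52204*(-38078 + 218228) = -52204*180150 = -9404550600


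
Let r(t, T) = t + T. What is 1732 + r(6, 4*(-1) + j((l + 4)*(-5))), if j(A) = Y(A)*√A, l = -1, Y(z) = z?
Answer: 1734 - 15*I*√15 ≈ 1734.0 - 58.095*I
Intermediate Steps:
j(A) = A^(3/2) (j(A) = A*√A = A^(3/2))
r(t, T) = T + t
1732 + r(6, 4*(-1) + j((l + 4)*(-5))) = 1732 + ((4*(-1) + ((-1 + 4)*(-5))^(3/2)) + 6) = 1732 + ((-4 + (3*(-5))^(3/2)) + 6) = 1732 + ((-4 + (-15)^(3/2)) + 6) = 1732 + ((-4 - 15*I*√15) + 6) = 1732 + (2 - 15*I*√15) = 1734 - 15*I*√15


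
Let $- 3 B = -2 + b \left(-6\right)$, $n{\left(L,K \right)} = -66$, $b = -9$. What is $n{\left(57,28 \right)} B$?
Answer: $1144$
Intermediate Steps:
$B = - \frac{52}{3}$ ($B = - \frac{-2 - -54}{3} = - \frac{-2 + 54}{3} = \left(- \frac{1}{3}\right) 52 = - \frac{52}{3} \approx -17.333$)
$n{\left(57,28 \right)} B = \left(-66\right) \left(- \frac{52}{3}\right) = 1144$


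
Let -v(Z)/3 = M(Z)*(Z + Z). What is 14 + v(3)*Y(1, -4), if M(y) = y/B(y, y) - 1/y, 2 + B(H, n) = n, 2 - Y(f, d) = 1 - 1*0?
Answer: -34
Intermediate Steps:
Y(f, d) = 1 (Y(f, d) = 2 - (1 - 1*0) = 2 - (1 + 0) = 2 - 1*1 = 2 - 1 = 1)
B(H, n) = -2 + n
M(y) = -1/y + y/(-2 + y) (M(y) = y/(-2 + y) - 1/y = -1/y + y/(-2 + y))
v(Z) = -6*(2 + Z² - Z)/(-2 + Z) (v(Z) = -3*(2 + Z² - Z)/(Z*(-2 + Z))*(Z + Z) = -3*(2 + Z² - Z)/(Z*(-2 + Z))*2*Z = -6*(2 + Z² - Z)/(-2 + Z))
14 + v(3)*Y(1, -4) = 14 + (6*(-2 + 3 - 1*3²)/(-2 + 3))*1 = 14 + (6*(-2 + 3 - 1*9)/1)*1 = 14 + (6*1*(-2 + 3 - 9))*1 = 14 + (6*1*(-8))*1 = 14 - 48*1 = 14 - 48 = -34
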